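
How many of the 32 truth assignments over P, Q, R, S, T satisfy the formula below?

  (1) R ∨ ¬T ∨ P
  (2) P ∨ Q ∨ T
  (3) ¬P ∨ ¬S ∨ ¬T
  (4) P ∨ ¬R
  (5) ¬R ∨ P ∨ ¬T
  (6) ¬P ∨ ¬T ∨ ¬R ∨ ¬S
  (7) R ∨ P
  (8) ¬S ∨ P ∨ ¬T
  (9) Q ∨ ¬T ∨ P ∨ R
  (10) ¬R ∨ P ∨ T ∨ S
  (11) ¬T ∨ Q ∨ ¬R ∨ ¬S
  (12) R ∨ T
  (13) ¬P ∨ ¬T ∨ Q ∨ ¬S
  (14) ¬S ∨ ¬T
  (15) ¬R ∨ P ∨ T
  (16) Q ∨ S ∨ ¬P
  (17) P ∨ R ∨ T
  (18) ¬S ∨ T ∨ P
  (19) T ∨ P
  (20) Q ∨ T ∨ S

5

There are 2^5 = 32 truth assignments over (P, Q, R, S, T).
Split on S. With S = True, the clauses containing S are satisfied and ¬S drops from the rest; 2 of the 2^4 = 16 assignments to the other variables satisfy what remains.
With S = False, by the same count on the reduced clause set, 3 assignments work.
(One model: P=T, Q=F, R=T, S=T, T=F.)
Total: 2 + 3 = 5.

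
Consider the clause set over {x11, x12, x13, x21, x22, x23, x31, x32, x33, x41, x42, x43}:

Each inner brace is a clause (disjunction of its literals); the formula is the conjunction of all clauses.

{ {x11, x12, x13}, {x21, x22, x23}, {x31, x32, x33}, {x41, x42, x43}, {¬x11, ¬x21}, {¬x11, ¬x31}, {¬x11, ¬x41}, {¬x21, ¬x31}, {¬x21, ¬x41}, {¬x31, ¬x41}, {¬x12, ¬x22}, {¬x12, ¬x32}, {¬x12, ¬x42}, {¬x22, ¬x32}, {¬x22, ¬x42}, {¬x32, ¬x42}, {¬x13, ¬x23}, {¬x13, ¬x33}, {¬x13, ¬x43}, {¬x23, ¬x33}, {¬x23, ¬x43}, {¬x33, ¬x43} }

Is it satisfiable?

Branch on x11: set x11 = False.
Branch on x12: set x12 = True.
(¬x22) alone gives x22 = False.
(¬x32) alone gives x32 = False.
(¬x42) alone gives x42 = False.
Branch on x21: set x21 = True.
(¬x31) alone gives x31 = False.
(x33) alone gives x33 = True.
(¬x41) alone gives x41 = False.
(x43) alone gives x43 = True.
Now (¬x43) is unsatisfied and unit — conflict.
Backtrack on x21: now try x21 = False.
(x23) alone gives x23 = True.
(¬x13) alone gives x13 = False.
(¬x33) alone gives x33 = False.
(x31) alone gives x31 = True.
(¬x41) alone gives x41 = False.
(x43) alone gives x43 = True.
Now (¬x43) is unsatisfied and unit — conflict.
Either choice for x21 ends in contradiction.
Backtrack on x12: now try x12 = False.
(x13) alone gives x13 = True.
(¬x23) alone gives x23 = False.
(¬x33) alone gives x33 = False.
(¬x43) alone gives x43 = False.
Branch on x21: set x21 = True.
(¬x31) alone gives x31 = False.
(x32) alone gives x32 = True.
(¬x41) alone gives x41 = False.
(x42) alone gives x42 = True.
Now (¬x42) is unsatisfied and unit — conflict.
Backtrack on x21: now try x21 = False.
(x22) alone gives x22 = True.
(¬x32) alone gives x32 = False.
(x31) alone gives x31 = True.
(¬x41) alone gives x41 = False.
(x42) alone gives x42 = True.
Now (¬x42) is unsatisfied and unit — conflict.
Either choice for x21 ends in contradiction.
Either choice for x12 ends in contradiction.
Backtrack on x11: now try x11 = True.
(¬x21) alone gives x21 = False.
(¬x31) alone gives x31 = False.
(¬x41) alone gives x41 = False.
Branch on x22: set x22 = True.
(¬x12) alone gives x12 = False.
(¬x32) alone gives x32 = False.
(x33) alone gives x33 = True.
(¬x42) alone gives x42 = False.
(x43) alone gives x43 = True.
Now (¬x43) is unsatisfied and unit — conflict.
Backtrack on x22: now try x22 = False.
(x23) alone gives x23 = True.
(¬x13) alone gives x13 = False.
(¬x33) alone gives x33 = False.
(x32) alone gives x32 = True.
(¬x12) alone gives x12 = False.
(¬x42) alone gives x42 = False.
(x43) alone gives x43 = True.
Now (¬x43) is unsatisfied and unit — conflict.
Either choice for x22 ends in contradiction.
Either choice for x11 ends in contradiction.
No assignment satisfies every clause.

No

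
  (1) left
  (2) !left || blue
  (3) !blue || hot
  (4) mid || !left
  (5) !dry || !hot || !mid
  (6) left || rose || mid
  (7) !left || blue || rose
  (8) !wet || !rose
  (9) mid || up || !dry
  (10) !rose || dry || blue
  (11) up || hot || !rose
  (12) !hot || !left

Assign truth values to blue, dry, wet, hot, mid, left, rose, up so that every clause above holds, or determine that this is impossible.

From the singleton clause (left), left = true.
From the singleton clause (blue), blue = true.
From the singleton clause (hot), hot = true.
But (!hot) is also a unit clause — contradiction.

UNSATISFIABLE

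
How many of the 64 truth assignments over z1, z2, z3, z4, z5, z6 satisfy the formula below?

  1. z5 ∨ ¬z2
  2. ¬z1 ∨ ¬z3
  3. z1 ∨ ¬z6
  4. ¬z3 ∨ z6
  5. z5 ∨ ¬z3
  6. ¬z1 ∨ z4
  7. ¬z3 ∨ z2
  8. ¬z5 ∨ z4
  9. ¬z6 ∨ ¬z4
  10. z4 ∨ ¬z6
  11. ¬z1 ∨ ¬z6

7

There are 2^6 = 64 truth assignments over (z1, z2, z3, z4, z5, z6).
Split on z3. With z3 = True, the clauses containing z3 are satisfied and ¬z3 drops from the rest; 0 of the 2^5 = 32 assignments to the other variables satisfy what remains.
With z3 = False, by the same count on the reduced clause set, 7 assignments work.
(One model: z1=F, z2=F, z3=F, z4=F, z5=F, z6=F.)
Total: 0 + 7 = 7.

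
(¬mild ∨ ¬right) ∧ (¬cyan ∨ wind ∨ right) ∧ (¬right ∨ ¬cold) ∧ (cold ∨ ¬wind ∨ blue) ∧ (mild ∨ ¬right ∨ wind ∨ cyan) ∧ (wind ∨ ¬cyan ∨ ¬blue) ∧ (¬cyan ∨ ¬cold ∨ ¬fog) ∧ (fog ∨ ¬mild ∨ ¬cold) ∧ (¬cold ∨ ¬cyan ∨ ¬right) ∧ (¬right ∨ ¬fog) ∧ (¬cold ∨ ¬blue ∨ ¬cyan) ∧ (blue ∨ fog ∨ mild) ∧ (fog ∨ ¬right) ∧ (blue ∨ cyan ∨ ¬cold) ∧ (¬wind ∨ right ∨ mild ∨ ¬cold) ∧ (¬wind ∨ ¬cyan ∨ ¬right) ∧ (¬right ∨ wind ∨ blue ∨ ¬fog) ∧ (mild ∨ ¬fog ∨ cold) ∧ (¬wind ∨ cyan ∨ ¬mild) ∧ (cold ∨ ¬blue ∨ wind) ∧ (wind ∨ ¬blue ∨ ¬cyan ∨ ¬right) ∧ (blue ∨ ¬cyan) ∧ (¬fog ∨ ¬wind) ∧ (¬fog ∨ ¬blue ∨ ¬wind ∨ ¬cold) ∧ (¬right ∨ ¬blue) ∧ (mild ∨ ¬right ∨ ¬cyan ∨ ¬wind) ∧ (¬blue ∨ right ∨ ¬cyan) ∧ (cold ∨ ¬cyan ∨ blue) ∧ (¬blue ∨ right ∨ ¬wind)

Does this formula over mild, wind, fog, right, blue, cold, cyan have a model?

Yes, satisfiable

Try mild = True.
From the singleton clause (¬right), right = False.
Try cyan = False.
From the singleton clause (¬wind), wind = False.
Try fog = True.
Try blue = False.
From the singleton clause (¬cold), cold = False.
All clauses are satisfied.
A satisfying assignment: mild=True; wind=False; fog=True; right=False; blue=False; cold=False; cyan=False.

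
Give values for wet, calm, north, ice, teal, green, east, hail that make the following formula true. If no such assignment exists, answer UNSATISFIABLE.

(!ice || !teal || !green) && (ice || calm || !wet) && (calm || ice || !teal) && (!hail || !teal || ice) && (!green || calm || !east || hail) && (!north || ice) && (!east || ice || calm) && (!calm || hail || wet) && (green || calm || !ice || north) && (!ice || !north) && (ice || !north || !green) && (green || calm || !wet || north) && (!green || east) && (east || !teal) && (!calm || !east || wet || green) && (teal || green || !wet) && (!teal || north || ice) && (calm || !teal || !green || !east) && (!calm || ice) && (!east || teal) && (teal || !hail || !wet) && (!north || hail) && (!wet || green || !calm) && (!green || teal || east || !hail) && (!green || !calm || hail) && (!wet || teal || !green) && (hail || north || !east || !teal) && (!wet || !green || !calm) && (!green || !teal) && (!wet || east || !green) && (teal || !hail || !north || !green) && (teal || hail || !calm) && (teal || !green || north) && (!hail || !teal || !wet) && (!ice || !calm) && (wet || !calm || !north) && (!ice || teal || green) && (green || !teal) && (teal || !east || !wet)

Branch on north: set north = false.
Branch on green: set green = false.
Unit clause (!teal) forces teal = false.
Unit clause (!wet) forces wet = false.
Unit clause (!east) forces east = false.
Unit clause (!ice) forces ice = false.
Unit clause (!calm) forces calm = false.
All clauses hold; hail can take either value.

wet=false, calm=false, north=false, ice=false, teal=false, green=false, east=false, hail=false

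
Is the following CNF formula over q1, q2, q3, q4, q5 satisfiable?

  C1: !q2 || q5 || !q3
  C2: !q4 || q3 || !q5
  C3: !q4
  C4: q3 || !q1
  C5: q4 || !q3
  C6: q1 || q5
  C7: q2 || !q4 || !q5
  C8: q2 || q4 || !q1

(!q4) alone gives q4 = false.
(!q3) alone gives q3 = false.
(!q1) alone gives q1 = false.
(q5) alone gives q5 = true.
No clause remains; q2 is free.
A satisfying assignment: q1 ↦ false; q2 ↦ false; q3 ↦ false; q4 ↦ false; q5 ↦ true.

Yes, satisfiable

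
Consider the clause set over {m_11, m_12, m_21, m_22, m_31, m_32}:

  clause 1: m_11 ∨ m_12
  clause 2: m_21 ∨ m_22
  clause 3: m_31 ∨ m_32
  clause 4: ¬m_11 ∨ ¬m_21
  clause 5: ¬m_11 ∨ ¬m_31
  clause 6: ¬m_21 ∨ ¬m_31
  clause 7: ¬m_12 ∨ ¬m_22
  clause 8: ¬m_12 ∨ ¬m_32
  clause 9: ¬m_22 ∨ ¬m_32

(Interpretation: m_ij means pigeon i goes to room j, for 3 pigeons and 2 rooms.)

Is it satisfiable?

Try m_11 = True.
From the singleton clause (¬m_21), m_21 = False.
From the singleton clause (m_22), m_22 = True.
From the singleton clause (¬m_31), m_31 = False.
From the singleton clause (m_32), m_32 = True.
That conflicts with the unit clause (¬m_32).
Backtrack on m_11: now try m_11 = False.
From the singleton clause (m_12), m_12 = True.
From the singleton clause (¬m_22), m_22 = False.
From the singleton clause (m_21), m_21 = True.
From the singleton clause (¬m_31), m_31 = False.
From the singleton clause (m_32), m_32 = True.
That conflicts with the unit clause (¬m_32).
Neither m_11 = True nor m_11 = False works.
No assignment satisfies every clause.

No, unsatisfiable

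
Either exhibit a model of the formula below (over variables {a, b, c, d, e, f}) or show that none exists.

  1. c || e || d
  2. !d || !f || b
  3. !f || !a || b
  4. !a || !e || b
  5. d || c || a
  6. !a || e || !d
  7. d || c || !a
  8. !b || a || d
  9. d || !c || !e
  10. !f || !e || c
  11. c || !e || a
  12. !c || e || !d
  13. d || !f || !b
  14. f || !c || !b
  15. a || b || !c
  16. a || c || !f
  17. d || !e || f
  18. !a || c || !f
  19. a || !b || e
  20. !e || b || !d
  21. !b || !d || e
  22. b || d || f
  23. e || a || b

a: true,  b: true,  c: false,  d: true,  e: true,  f: false

Suppose c = false.
Suppose e = true.
The clause (!f) is unit, so f = false.
The clause (a) is unit, so a = true.
The clause (b) is unit, so b = true.
The clause (d) is unit, so d = true.
All clauses are satisfied.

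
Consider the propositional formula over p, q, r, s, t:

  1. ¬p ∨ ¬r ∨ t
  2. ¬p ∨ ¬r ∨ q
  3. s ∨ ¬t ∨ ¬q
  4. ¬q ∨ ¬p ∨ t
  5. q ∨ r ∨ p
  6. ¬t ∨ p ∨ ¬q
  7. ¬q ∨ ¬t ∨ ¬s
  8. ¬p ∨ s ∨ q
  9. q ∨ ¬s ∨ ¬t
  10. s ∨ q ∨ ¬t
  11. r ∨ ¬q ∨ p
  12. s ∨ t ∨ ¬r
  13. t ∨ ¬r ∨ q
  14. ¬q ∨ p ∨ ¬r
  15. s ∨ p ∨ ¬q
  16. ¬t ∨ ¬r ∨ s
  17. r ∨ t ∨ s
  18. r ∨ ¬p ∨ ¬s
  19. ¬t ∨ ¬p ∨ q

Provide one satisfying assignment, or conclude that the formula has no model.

UNSATISFIABLE

Suppose p = False.
Suppose q = True.
(¬t) alone gives t = False.
(r) alone gives r = True.
That conflicts with the unit clause (¬r).
That branch fails; take q = False instead.
(r) alone gives r = True.
(t) alone gives t = True.
(¬s) alone gives s = False.
That conflicts with the unit clause (s).
Neither q = True nor q = False works.
That branch fails; take p = True instead.
Suppose r = False.
(¬s) alone gives s = False.
(q) alone gives q = True.
(¬t) alone gives t = False.
That conflicts with the unit clause (t).
That branch fails; take r = True instead.
(t) alone gives t = True.
(q) alone gives q = True.
(s) alone gives s = True.
That conflicts with the unit clause (¬s).
Neither r = True nor r = False works.
Neither p = True nor p = False works.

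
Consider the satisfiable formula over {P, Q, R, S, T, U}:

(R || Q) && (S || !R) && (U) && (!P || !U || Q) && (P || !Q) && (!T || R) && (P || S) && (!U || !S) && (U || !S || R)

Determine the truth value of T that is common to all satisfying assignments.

Suppose T = true.
(U) alone gives U = true.
(R) alone gives R = true.
(S) alone gives S = true.
But (!S) is also a unit clause — contradiction.
So every satisfying assignment has T = False.

False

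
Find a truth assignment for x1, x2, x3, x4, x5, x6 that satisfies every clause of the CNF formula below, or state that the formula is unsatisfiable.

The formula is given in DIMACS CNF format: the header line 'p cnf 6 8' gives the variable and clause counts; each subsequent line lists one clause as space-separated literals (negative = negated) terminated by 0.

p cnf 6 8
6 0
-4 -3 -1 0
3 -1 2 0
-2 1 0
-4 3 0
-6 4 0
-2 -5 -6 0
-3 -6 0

(x6) alone gives x6 = True.
(x4) alone gives x4 = True.
(x3) alone gives x3 = True.
But (¬x3) is also a unit clause — contradiction.

UNSATISFIABLE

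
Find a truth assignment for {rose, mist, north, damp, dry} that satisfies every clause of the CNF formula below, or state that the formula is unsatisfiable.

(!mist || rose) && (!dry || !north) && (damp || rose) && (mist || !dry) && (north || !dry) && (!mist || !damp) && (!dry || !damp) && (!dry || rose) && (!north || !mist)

Case mist = false:
Unit clause (!dry) forces dry = false.
Case damp = true:
Every clause is now satisfied; rose, north are unconstrained.

rose: true,  mist: false,  north: false,  damp: true,  dry: false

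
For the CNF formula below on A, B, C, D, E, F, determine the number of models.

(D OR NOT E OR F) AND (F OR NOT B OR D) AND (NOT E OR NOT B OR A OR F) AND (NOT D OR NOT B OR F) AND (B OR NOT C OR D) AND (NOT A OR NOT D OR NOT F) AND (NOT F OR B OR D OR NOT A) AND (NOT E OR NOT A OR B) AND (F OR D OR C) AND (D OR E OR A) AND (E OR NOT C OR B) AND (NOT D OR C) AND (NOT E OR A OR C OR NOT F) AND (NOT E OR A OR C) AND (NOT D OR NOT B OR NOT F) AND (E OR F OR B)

There are 2^6 = 64 truth assignments over (A, B, C, D, E, F).
Split on D. With D = true, the clauses containing D are satisfied and NOT D drops from the rest; 2 of the 2^5 = 32 assignments to the other variables satisfy what remains.
With D = false, by the same count on the reduced clause set, 5 assignments work.
Total: 2 + 5 = 7.

7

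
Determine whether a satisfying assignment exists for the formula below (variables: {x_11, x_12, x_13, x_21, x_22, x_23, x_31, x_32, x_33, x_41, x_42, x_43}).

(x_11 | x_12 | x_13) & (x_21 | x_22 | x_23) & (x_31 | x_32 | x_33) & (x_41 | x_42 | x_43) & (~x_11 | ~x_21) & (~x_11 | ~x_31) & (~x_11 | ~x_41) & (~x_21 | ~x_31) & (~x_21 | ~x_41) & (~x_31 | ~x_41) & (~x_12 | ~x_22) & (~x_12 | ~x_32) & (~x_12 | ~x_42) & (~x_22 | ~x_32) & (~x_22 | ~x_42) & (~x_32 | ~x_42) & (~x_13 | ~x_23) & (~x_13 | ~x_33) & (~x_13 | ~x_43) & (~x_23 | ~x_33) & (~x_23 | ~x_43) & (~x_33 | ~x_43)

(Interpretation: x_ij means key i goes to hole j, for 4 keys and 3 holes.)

Case x_11 = 0:
Case x_12 = 1:
From the singleton clause (~x_22), x_22 = 0.
From the singleton clause (~x_32), x_32 = 0.
From the singleton clause (~x_42), x_42 = 0.
Case x_21 = 1:
From the singleton clause (~x_31), x_31 = 0.
From the singleton clause (x_33), x_33 = 1.
From the singleton clause (~x_41), x_41 = 0.
From the singleton clause (x_43), x_43 = 1.
But (~x_43) is also a unit clause — contradiction.
So x_21 must be the other value — set x_21 = 0.
From the singleton clause (x_23), x_23 = 1.
From the singleton clause (~x_13), x_13 = 0.
From the singleton clause (~x_33), x_33 = 0.
From the singleton clause (x_31), x_31 = 1.
From the singleton clause (~x_41), x_41 = 0.
From the singleton clause (x_43), x_43 = 1.
But (~x_43) is also a unit clause — contradiction.
Either choice for x_21 ends in contradiction.
So x_12 must be the other value — set x_12 = 0.
From the singleton clause (x_13), x_13 = 1.
From the singleton clause (~x_23), x_23 = 0.
From the singleton clause (~x_33), x_33 = 0.
From the singleton clause (~x_43), x_43 = 0.
Case x_21 = 1:
From the singleton clause (~x_31), x_31 = 0.
From the singleton clause (x_32), x_32 = 1.
From the singleton clause (~x_41), x_41 = 0.
From the singleton clause (x_42), x_42 = 1.
But (~x_42) is also a unit clause — contradiction.
So x_21 must be the other value — set x_21 = 0.
From the singleton clause (x_22), x_22 = 1.
From the singleton clause (~x_32), x_32 = 0.
From the singleton clause (x_31), x_31 = 1.
From the singleton clause (~x_41), x_41 = 0.
From the singleton clause (x_42), x_42 = 1.
But (~x_42) is also a unit clause — contradiction.
Either choice for x_21 ends in contradiction.
Either choice for x_12 ends in contradiction.
So x_11 must be the other value — set x_11 = 1.
From the singleton clause (~x_21), x_21 = 0.
From the singleton clause (~x_31), x_31 = 0.
From the singleton clause (~x_41), x_41 = 0.
Case x_22 = 1:
From the singleton clause (~x_12), x_12 = 0.
From the singleton clause (~x_32), x_32 = 0.
From the singleton clause (x_33), x_33 = 1.
From the singleton clause (~x_42), x_42 = 0.
From the singleton clause (x_43), x_43 = 1.
But (~x_43) is also a unit clause — contradiction.
So x_22 must be the other value — set x_22 = 0.
From the singleton clause (x_23), x_23 = 1.
From the singleton clause (~x_13), x_13 = 0.
From the singleton clause (~x_33), x_33 = 0.
From the singleton clause (x_32), x_32 = 1.
From the singleton clause (~x_12), x_12 = 0.
From the singleton clause (~x_42), x_42 = 0.
From the singleton clause (x_43), x_43 = 1.
But (~x_43) is also a unit clause — contradiction.
Either choice for x_22 ends in contradiction.
Either choice for x_11 ends in contradiction.
No assignment satisfies every clause.

Unsatisfiable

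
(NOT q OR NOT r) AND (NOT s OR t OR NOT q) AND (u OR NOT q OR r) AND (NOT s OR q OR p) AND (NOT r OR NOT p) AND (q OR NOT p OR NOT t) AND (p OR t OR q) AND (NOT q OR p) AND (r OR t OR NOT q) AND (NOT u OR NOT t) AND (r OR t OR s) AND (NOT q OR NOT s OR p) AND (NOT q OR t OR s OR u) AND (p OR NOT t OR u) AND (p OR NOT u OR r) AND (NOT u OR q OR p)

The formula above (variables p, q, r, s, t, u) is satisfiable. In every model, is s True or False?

Suppose s = false.
Suppose q = false.
Suppose r = false.
(t) alone gives t = true.
(NOT p) alone gives p = false.
(NOT u) alone gives u = false.
Now (u) is unsatisfied and unit — conflict.
Undo r and try r = true.
(NOT p) alone gives p = false.
(t) alone gives t = true.
(NOT u) alone gives u = false.
Now (u) is unsatisfied and unit — conflict.
Either choice for r ends in contradiction.
Undo q and try q = true.
(NOT r) alone gives r = false.
(u) alone gives u = true.
(p) alone gives p = true.
(t) alone gives t = true.
Now (NOT t) is unsatisfied and unit — conflict.
Either choice for q ends in contradiction.
So every satisfying assignment has s = True.

True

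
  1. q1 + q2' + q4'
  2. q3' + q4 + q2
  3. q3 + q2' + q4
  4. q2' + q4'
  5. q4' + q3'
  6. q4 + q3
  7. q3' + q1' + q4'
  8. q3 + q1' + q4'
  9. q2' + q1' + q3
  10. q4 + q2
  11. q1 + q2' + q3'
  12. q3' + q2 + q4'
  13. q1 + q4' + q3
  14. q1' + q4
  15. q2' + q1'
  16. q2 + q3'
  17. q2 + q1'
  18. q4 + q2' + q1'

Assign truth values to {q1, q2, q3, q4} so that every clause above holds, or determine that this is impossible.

UNSATISFIABLE

Case q2 = 0:
From the singleton clause (q4), q4 = 1.
From the singleton clause (q3'), q3 = 0.
From the singleton clause (q1'), q1 = 0.
But (q1) is also a unit clause — contradiction.
Backtrack on q2: now try q2 = 1.
From the singleton clause (q4'), q4 = 0.
From the singleton clause (q3), q3 = 1.
From the singleton clause (q1), q1 = 1.
But (q1') is also a unit clause — contradiction.
Neither q2 = 1 nor q2 = 0 works.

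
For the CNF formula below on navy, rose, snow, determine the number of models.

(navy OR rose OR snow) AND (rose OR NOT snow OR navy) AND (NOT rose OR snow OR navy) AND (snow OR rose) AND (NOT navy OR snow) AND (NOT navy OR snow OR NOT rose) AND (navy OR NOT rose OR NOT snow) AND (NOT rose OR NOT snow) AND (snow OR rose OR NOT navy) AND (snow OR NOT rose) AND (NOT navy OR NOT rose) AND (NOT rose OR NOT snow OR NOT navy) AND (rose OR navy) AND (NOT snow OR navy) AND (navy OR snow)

There are 2^3 = 8 truth assignments over (navy, rose, snow).
Check each against the 15 clauses (columns in the order navy, rose, snow):
  F F F  ✗ fails (navy OR rose OR snow)
  F F T  ✗ fails (rose OR NOT snow OR navy)
  F T F  ✗ fails (NOT rose OR snow OR navy)
  F T T  ✗ fails (navy OR NOT rose OR NOT snow)
  T F F  ✗ fails (snow OR rose)
  T F T  ✓ satisfies all
  T T F  ✗ fails (NOT navy OR snow)
  T T T  ✗ fails (NOT rose OR NOT snow)
1 of the 8 rows is a model.

1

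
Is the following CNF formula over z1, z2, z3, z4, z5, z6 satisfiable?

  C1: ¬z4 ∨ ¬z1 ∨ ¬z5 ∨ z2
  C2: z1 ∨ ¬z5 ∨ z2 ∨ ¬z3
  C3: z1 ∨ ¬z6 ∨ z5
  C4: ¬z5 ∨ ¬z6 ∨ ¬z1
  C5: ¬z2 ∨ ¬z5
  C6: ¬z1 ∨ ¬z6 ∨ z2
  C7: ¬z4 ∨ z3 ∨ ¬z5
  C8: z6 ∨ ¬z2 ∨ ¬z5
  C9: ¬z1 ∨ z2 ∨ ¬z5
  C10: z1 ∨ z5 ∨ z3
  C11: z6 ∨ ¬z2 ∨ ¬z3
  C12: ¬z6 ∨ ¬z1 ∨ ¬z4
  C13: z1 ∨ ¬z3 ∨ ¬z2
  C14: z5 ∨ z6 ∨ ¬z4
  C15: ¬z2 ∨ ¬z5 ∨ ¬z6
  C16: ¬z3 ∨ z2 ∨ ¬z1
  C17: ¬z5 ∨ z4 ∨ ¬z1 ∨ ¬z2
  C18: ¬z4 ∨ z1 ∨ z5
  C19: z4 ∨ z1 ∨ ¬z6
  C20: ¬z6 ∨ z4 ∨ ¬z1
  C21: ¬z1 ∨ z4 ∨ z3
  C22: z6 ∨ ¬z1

Branch on z2: set z2 = False.
Branch on z1: set z1 = False.
Branch on z5: set z5 = True.
(¬z3) alone gives z3 = False.
(¬z4) alone gives z4 = False.
(¬z6) alone gives z6 = False.
This assignment satisfies each clause.
A satisfying assignment: z1: False; z2: False; z3: False; z4: False; z5: True; z6: False.

Satisfiable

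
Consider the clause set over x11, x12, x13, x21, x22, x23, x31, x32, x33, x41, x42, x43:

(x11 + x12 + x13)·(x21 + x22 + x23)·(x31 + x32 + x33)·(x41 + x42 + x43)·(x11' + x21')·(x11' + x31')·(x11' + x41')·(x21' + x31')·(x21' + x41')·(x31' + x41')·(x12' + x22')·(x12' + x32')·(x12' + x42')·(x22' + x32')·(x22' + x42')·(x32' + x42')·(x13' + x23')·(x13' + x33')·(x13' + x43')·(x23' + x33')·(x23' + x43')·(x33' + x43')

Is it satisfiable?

Try x11 = 0.
Try x12 = 1.
(x22') alone gives x22 = 0.
(x32') alone gives x32 = 0.
(x42') alone gives x42 = 0.
Try x21 = 1.
(x31') alone gives x31 = 0.
(x33) alone gives x33 = 1.
(x41') alone gives x41 = 0.
(x43) alone gives x43 = 1.
Now (x43') is unsatisfied and unit — conflict.
So x21 must be the other value — set x21 = 0.
(x23) alone gives x23 = 1.
(x13') alone gives x13 = 0.
(x33') alone gives x33 = 0.
(x31) alone gives x31 = 1.
(x41') alone gives x41 = 0.
(x43) alone gives x43 = 1.
Now (x43') is unsatisfied and unit — conflict.
Either choice for x21 ends in contradiction.
So x12 must be the other value — set x12 = 0.
(x13) alone gives x13 = 1.
(x23') alone gives x23 = 0.
(x33') alone gives x33 = 0.
(x43') alone gives x43 = 0.
Try x21 = 1.
(x31') alone gives x31 = 0.
(x32) alone gives x32 = 1.
(x41') alone gives x41 = 0.
(x42) alone gives x42 = 1.
Now (x42') is unsatisfied and unit — conflict.
So x21 must be the other value — set x21 = 0.
(x22) alone gives x22 = 1.
(x32') alone gives x32 = 0.
(x31) alone gives x31 = 1.
(x41') alone gives x41 = 0.
(x42) alone gives x42 = 1.
Now (x42') is unsatisfied and unit — conflict.
Either choice for x21 ends in contradiction.
Either choice for x12 ends in contradiction.
So x11 must be the other value — set x11 = 1.
(x21') alone gives x21 = 0.
(x31') alone gives x31 = 0.
(x41') alone gives x41 = 0.
Try x22 = 1.
(x12') alone gives x12 = 0.
(x32') alone gives x32 = 0.
(x33) alone gives x33 = 1.
(x42') alone gives x42 = 0.
(x43) alone gives x43 = 1.
Now (x43') is unsatisfied and unit — conflict.
So x22 must be the other value — set x22 = 0.
(x23) alone gives x23 = 1.
(x13') alone gives x13 = 0.
(x33') alone gives x33 = 0.
(x32) alone gives x32 = 1.
(x12') alone gives x12 = 0.
(x42') alone gives x42 = 0.
(x43) alone gives x43 = 1.
Now (x43') is unsatisfied and unit — conflict.
Either choice for x22 ends in contradiction.
Either choice for x11 ends in contradiction.
No assignment satisfies every clause.

No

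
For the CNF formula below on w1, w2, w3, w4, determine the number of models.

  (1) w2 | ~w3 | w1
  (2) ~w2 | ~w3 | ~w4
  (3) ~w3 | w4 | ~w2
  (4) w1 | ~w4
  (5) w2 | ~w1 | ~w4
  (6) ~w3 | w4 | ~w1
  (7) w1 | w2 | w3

There are 2^4 = 16 truth assignments over (w1, w2, w3, w4).
Check each against the 7 clauses (columns in the order w1, w2, w3, w4):
  F F F F  ✗ fails (w1 | w2 | w3)
  F F F T  ✗ fails (w1 | ~w4)
  F F T F  ✗ fails (w2 | ~w3 | w1)
  F F T T  ✗ fails (w2 | ~w3 | w1)
  F T F F  ✓ satisfies all
  F T F T  ✗ fails (w1 | ~w4)
  F T T F  ✗ fails (~w3 | w4 | ~w2)
  F T T T  ✗ fails (~w2 | ~w3 | ~w4)
  T F F F  ✓ satisfies all
  T F F T  ✗ fails (w2 | ~w1 | ~w4)
  T F T F  ✗ fails (~w3 | w4 | ~w1)
  T F T T  ✗ fails (w2 | ~w1 | ~w4)
  T T F F  ✓ satisfies all
  T T F T  ✓ satisfies all
  T T T F  ✗ fails (~w3 | w4 | ~w2)
  T T T T  ✗ fails (~w2 | ~w3 | ~w4)
4 of the 16 rows are models.

4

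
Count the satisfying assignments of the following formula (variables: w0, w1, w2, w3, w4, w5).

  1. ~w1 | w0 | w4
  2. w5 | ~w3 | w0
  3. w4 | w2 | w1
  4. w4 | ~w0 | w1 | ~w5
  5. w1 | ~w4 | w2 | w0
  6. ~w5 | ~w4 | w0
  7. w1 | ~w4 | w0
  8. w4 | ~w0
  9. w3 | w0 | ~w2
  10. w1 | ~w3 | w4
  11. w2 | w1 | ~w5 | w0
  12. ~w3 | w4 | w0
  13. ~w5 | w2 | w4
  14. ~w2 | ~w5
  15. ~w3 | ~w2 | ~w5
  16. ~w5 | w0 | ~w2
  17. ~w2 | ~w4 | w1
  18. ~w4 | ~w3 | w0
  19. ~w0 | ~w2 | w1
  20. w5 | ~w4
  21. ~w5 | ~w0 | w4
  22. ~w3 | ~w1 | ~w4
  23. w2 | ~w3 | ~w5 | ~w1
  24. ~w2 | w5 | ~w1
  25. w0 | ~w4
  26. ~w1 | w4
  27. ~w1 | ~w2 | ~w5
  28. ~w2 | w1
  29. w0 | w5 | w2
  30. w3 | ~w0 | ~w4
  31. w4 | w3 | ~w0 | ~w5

There are 2^6 = 64 truth assignments over (w0, w1, w2, w3, w4, w5).
Split on w3. With w3 = 1, the clauses containing w3 are satisfied and ~w3 drops from the rest; 1 of the 2^5 = 32 assignments to the other variables satisfy what remains.
With w3 = 0, by the same count on the reduced clause set, 0 assignments work.
(One model: w0=T, w1=F, w2=F, w3=T, w4=T, w5=T.)
Total: 1 + 0 = 1.

1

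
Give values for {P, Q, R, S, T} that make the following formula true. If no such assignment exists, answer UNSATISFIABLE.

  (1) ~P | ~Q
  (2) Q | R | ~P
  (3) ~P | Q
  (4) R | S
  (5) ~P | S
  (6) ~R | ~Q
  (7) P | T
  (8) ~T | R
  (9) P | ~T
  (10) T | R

UNSATISFIABLE

Branch on P: set P = 0.
Unit clause (T) forces T = 1.
Now (~T) is unsatisfied and unit — conflict.
So P must be the other value — set P = 1.
Unit clause (~Q) forces Q = 0.
Now (Q) is unsatisfied and unit — conflict.
Both values of P lead to a conflict.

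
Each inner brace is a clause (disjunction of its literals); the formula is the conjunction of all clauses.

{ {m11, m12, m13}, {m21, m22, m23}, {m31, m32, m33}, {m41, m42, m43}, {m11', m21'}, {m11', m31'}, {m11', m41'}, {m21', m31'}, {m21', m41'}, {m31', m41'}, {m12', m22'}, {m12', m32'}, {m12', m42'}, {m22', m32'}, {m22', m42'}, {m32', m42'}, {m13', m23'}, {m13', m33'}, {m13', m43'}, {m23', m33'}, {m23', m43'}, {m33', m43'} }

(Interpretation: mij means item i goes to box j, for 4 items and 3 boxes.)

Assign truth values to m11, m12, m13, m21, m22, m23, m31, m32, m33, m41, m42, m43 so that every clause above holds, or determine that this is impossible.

UNSATISFIABLE

Branch on m11: set m11 = 0.
Branch on m12: set m12 = 1.
From the singleton clause (m22'), m22 = 0.
From the singleton clause (m32'), m32 = 0.
From the singleton clause (m42'), m42 = 0.
Branch on m21: set m21 = 1.
From the singleton clause (m31'), m31 = 0.
From the singleton clause (m33), m33 = 1.
From the singleton clause (m41'), m41 = 0.
From the singleton clause (m43), m43 = 1.
That conflicts with the unit clause (m43').
Undo m21 and try m21 = 0.
From the singleton clause (m23), m23 = 1.
From the singleton clause (m13'), m13 = 0.
From the singleton clause (m33'), m33 = 0.
From the singleton clause (m31), m31 = 1.
From the singleton clause (m41'), m41 = 0.
From the singleton clause (m43), m43 = 1.
That conflicts with the unit clause (m43').
Both values of m21 lead to a conflict.
Undo m12 and try m12 = 0.
From the singleton clause (m13), m13 = 1.
From the singleton clause (m23'), m23 = 0.
From the singleton clause (m33'), m33 = 0.
From the singleton clause (m43'), m43 = 0.
Branch on m21: set m21 = 1.
From the singleton clause (m31'), m31 = 0.
From the singleton clause (m32), m32 = 1.
From the singleton clause (m41'), m41 = 0.
From the singleton clause (m42), m42 = 1.
That conflicts with the unit clause (m42').
Undo m21 and try m21 = 0.
From the singleton clause (m22), m22 = 1.
From the singleton clause (m32'), m32 = 0.
From the singleton clause (m31), m31 = 1.
From the singleton clause (m41'), m41 = 0.
From the singleton clause (m42), m42 = 1.
That conflicts with the unit clause (m42').
Both values of m21 lead to a conflict.
Both values of m12 lead to a conflict.
Undo m11 and try m11 = 1.
From the singleton clause (m21'), m21 = 0.
From the singleton clause (m31'), m31 = 0.
From the singleton clause (m41'), m41 = 0.
Branch on m22: set m22 = 1.
From the singleton clause (m12'), m12 = 0.
From the singleton clause (m32'), m32 = 0.
From the singleton clause (m33), m33 = 1.
From the singleton clause (m42'), m42 = 0.
From the singleton clause (m43), m43 = 1.
That conflicts with the unit clause (m43').
Undo m22 and try m22 = 0.
From the singleton clause (m23), m23 = 1.
From the singleton clause (m13'), m13 = 0.
From the singleton clause (m33'), m33 = 0.
From the singleton clause (m32), m32 = 1.
From the singleton clause (m12'), m12 = 0.
From the singleton clause (m42'), m42 = 0.
From the singleton clause (m43), m43 = 1.
That conflicts with the unit clause (m43').
Both values of m22 lead to a conflict.
Both values of m11 lead to a conflict.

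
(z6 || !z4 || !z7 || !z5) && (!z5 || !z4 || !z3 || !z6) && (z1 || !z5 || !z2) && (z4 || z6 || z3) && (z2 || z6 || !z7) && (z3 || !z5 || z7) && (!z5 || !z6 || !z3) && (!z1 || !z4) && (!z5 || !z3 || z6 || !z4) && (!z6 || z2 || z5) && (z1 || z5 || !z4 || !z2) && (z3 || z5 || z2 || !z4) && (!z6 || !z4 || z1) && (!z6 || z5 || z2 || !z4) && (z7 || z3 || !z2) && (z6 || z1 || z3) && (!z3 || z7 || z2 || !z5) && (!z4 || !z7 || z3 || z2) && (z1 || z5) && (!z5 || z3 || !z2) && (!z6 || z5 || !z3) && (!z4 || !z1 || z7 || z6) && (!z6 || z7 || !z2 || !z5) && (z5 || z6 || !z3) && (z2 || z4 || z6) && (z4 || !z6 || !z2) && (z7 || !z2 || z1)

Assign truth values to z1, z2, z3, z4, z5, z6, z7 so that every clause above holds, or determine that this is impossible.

z1=true, z2=true, z3=true, z4=false, z5=true, z6=false, z7=true

Try z1 = true.
(!z4) alone gives z4 = false.
Try z6 = false.
(z3) alone gives z3 = true.
(z5) alone gives z5 = true.
(z2) alone gives z2 = true.
No clause remains; z7 is free.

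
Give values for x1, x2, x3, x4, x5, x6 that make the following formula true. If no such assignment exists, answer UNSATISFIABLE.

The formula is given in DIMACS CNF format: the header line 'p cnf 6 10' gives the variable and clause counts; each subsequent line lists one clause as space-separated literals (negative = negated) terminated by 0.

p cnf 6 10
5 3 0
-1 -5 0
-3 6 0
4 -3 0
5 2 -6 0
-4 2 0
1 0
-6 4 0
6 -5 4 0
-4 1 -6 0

Unit clause (x1) forces x1 = True.
Unit clause (¬x5) forces x5 = False.
Unit clause (x3) forces x3 = True.
Unit clause (x6) forces x6 = True.
Unit clause (x4) forces x4 = True.
Unit clause (x2) forces x2 = True.
Every clause now holds.

x1: True, x2: True, x3: True, x4: True, x5: False, x6: True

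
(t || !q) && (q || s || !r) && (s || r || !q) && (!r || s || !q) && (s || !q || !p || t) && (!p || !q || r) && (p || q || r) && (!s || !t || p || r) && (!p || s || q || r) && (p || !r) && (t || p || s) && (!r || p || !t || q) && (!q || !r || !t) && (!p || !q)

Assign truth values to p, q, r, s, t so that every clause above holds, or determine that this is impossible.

Case t = false:
The clause (!q) is unit, so q = false.
Case s = true:
Case p = true:
Every clause is now satisfied; r is unconstrained.

p: true, q: false, r: true, s: true, t: false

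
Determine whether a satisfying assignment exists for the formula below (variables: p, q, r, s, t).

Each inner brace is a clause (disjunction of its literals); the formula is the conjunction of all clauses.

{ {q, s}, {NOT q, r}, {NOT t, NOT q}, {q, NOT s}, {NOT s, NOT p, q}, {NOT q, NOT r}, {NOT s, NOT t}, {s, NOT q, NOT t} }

Case q = true:
The clause (r) is unit, so r = true.
But (NOT r) is also a unit clause — contradiction.
Backtrack on q: now try q = false.
The clause (s) is unit, so s = true.
But (NOT s) is also a unit clause — contradiction.
Both values of q lead to a conflict.
No assignment satisfies every clause.

Unsatisfiable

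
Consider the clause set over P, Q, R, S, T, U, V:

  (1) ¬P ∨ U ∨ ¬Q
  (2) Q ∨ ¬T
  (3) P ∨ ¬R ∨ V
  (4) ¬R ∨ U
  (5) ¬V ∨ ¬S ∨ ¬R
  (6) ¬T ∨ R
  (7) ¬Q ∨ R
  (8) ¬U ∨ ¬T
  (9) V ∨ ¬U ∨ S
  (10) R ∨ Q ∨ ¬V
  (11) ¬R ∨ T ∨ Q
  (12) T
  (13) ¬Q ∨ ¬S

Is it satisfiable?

Unsatisfiable

(T) alone gives T = True.
(Q) alone gives Q = True.
(R) alone gives R = True.
(U) alone gives U = True.
But (¬U) is also a unit clause — contradiction.
No assignment satisfies every clause.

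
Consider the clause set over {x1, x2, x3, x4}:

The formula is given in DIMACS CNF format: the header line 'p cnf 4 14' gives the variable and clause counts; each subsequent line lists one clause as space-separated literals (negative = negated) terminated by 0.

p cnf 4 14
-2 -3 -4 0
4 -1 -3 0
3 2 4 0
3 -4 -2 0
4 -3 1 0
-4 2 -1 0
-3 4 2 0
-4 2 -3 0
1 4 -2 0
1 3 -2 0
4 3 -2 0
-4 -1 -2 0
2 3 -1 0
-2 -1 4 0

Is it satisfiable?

Satisfiable

Case x2 = False:
Case x3 = False:
(x4) alone gives x4 = True.
(¬x1) alone gives x1 = False.
This assignment satisfies each clause.
A satisfying assignment: x1 ↦ False, x2 ↦ False, x3 ↦ False, x4 ↦ True.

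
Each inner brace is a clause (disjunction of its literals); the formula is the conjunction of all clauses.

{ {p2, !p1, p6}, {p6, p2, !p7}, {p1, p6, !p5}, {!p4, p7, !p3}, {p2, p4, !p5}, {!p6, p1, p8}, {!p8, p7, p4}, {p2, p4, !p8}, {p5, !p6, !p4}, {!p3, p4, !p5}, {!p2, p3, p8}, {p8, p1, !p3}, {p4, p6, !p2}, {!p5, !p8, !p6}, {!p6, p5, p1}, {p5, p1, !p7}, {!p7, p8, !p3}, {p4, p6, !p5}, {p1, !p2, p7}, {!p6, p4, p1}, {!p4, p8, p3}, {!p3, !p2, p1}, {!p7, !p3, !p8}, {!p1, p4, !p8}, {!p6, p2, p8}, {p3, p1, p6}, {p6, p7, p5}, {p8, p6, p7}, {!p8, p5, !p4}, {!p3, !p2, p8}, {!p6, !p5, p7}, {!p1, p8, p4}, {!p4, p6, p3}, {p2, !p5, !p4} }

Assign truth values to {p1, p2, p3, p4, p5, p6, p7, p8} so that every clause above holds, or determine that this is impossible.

UNSATISFIABLE

Case p2 = true:
Case p3 = true:
The clause (p1) is unit, so p1 = true.
The clause (p8) is unit, so p8 = true.
The clause (!p7) is unit, so p7 = false.
The clause (!p4) is unit, so p4 = false.
That conflicts with the unit clause (p4).
Undo p3 and try p3 = false.
The clause (p8) is unit, so p8 = true.
Case p7 = true:
Case p4 = true:
The clause (p5) is unit, so p5 = true.
The clause (!p6) is unit, so p6 = false.
That conflicts with the unit clause (p6).
Undo p4 and try p4 = false.
The clause (p6) is unit, so p6 = true.
The clause (!p5) is unit, so p5 = false.
The clause (p1) is unit, so p1 = true.
That conflicts with the unit clause (!p1).
Both values of p4 lead to a conflict.
Undo p7 and try p7 = false.
The clause (p4) is unit, so p4 = true.
The clause (p1) is unit, so p1 = true.
The clause (p5) is unit, so p5 = true.
The clause (!p6) is unit, so p6 = false.
That conflicts with the unit clause (p6).
Both values of p7 lead to a conflict.
Both values of p3 lead to a conflict.
Undo p2 and try p2 = false.
Case p1 = false:
Case p6 = true:
The clause (p8) is unit, so p8 = true.
The clause (p4) is unit, so p4 = true.
The clause (p5) is unit, so p5 = true.
That conflicts with the unit clause (!p5).
Undo p6 and try p6 = false.
The clause (!p7) is unit, so p7 = false.
The clause (!p5) is unit, so p5 = false.
That conflicts with the unit clause (p5).
Both values of p6 lead to a conflict.
Undo p1 and try p1 = true.
The clause (p6) is unit, so p6 = true.
The clause (p8) is unit, so p8 = true.
The clause (p4) is unit, so p4 = true.
The clause (p5) is unit, so p5 = true.
That conflicts with the unit clause (!p5).
Both values of p1 lead to a conflict.
Both values of p2 lead to a conflict.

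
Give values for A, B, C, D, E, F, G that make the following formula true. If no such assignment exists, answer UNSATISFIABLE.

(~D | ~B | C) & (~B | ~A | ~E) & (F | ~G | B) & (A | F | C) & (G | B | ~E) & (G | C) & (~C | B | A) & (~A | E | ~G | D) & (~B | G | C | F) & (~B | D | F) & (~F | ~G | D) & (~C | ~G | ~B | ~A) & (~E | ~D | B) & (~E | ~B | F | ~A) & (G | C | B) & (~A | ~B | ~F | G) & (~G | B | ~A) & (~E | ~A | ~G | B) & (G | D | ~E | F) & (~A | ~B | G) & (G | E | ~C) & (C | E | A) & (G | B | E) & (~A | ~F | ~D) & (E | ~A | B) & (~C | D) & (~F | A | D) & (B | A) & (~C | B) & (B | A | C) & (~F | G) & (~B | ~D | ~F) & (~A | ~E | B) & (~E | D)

Case G = 0:
Unit clause (C) forces C = 1.
Unit clause (E) forces E = 1.
Unit clause (B) forces B = 1.
Unit clause (~A) forces A = 0.
Unit clause (D) forces D = 1.
Unit clause (~F) forces F = 0.
All clauses are satisfied.

A=0,  B=1,  C=1,  D=1,  E=1,  F=0,  G=0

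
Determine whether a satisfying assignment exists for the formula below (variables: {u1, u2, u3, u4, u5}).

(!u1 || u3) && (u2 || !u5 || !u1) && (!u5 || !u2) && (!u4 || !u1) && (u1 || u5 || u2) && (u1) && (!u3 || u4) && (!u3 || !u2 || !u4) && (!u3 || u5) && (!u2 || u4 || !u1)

The clause (u1) is unit, so u1 = true.
The clause (u3) is unit, so u3 = true.
The clause (!u4) is unit, so u4 = false.
But (u4) is also a unit clause — contradiction.
No assignment satisfies every clause.

No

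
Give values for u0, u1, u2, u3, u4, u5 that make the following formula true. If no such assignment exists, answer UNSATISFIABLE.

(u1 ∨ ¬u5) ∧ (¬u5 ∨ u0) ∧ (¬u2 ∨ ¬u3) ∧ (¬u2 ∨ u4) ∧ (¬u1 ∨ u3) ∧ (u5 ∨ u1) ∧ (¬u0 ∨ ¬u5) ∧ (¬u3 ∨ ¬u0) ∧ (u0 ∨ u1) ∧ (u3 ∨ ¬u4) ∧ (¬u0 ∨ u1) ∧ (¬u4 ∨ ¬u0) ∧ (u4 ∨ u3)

u0: False,  u1: True,  u2: False,  u3: True,  u4: False,  u5: False

Suppose u1 = True.
(u3) alone gives u3 = True.
(¬u2) alone gives u2 = False.
(¬u0) alone gives u0 = False.
(¬u5) alone gives u5 = False.
No clause remains; u4 is free.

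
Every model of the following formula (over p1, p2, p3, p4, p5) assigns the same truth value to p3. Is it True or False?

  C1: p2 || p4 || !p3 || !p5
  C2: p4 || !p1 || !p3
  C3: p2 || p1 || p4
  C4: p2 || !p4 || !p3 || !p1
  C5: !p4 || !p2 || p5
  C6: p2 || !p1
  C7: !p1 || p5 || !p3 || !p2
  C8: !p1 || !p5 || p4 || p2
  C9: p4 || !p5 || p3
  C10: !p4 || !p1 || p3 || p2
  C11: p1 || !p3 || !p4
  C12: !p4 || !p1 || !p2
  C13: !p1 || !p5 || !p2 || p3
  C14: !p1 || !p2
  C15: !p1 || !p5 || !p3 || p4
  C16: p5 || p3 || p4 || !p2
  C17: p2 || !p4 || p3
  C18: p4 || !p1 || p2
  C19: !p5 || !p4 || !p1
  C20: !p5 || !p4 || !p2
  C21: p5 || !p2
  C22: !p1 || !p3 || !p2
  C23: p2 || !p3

Suppose p3 = false.
Try p2 = true.
Unit clause (!p1) forces p1 = false.
Unit clause (p5) forces p5 = true.
Unit clause (p4) forces p4 = true.
But (!p4) is also a unit clause — contradiction.
Undo p2 and try p2 = false.
Unit clause (!p1) forces p1 = false.
Unit clause (p4) forces p4 = true.
But (!p4) is also a unit clause — contradiction.
Both values of p2 lead to a conflict.
So every satisfying assignment has p3 = True.

True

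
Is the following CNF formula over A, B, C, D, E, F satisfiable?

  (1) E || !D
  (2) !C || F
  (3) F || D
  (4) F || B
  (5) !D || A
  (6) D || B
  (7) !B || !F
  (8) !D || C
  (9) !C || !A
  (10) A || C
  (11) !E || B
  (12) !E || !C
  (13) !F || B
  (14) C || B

No

Try E = true.
Unit clause (B) forces B = true.
Unit clause (!F) forces F = false.
Unit clause (!C) forces C = false.
Unit clause (D) forces D = true.
Now (!D) is unsatisfied and unit — conflict.
Backtrack on E: now try E = false.
Unit clause (!D) forces D = false.
Unit clause (F) forces F = true.
Unit clause (B) forces B = true.
Now (!B) is unsatisfied and unit — conflict.
Both values of E lead to a conflict.
No assignment satisfies every clause.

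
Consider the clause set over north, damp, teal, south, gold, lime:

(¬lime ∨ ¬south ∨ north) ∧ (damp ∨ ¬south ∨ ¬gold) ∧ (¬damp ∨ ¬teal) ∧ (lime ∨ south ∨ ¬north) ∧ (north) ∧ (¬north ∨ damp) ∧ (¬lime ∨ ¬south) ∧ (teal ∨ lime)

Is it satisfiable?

Yes

The clause (north) is unit, so north = True.
The clause (damp) is unit, so damp = True.
The clause (¬teal) is unit, so teal = False.
The clause (lime) is unit, so lime = True.
The clause (¬south) is unit, so south = False.
Every clause is now satisfied; gold is unconstrained.
A satisfying assignment: north: True, damp: True, teal: False, south: False, gold: True, lime: True.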